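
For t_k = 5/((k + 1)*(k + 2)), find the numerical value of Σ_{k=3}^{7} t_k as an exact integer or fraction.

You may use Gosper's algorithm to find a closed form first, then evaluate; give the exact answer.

Σ = 25/36

t_(k+1)/t_k = (k + 1)/(k + 3).
Take A(k)=k + 1, B(k)=k + 3, C(k)=1.
Set up (k + 1)·f(k+1) − (k + 2)·f(k) − (1) = 0.
deg f ≤ 1 (via 1,1,0).
Solving with deg f ≤ 1: f(k) = k.
Certificate R = B(k−1)f/C = k*(k + 2) gives s_k = 5*k/(k + 1).
Check: Δs_k = 5/(k**2 + 3*k + 2). ✓
Telescoping: Σ = s_(8) − s_(3) = 40/9 − (15/4) = 25/36.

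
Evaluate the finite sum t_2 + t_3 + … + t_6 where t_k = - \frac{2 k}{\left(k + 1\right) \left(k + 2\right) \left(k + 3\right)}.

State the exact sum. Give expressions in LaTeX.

Step 1: r(k) = (k + 1)**2/(k*(k + 4)).
Factor: A=k + 1; B=k + 4; C=k.
f must satisfy (k + 1)·f(k+1) − (k + 3)·f(k) = k.
From deg A=1, deg B=1, deg C=1: d=2.
Match coefficients ⇒ f(k) = k*(k - 1)/4.
So s_k = (B(k−1)f/C)·t_k = ((k - 1)*(k + 3)/4)·t_k = k*(1 - k)/(2*(k + 1)*(k + 2)).
Check: Δs_k = -2*k/(k**3 + 6*k**2 + 11*k + 6). ✓
Σ_(k=2)^(6) t_k = s_(7) − s_(2) = -7/24 − (-1/12) = -5/24.

Σ = -5/24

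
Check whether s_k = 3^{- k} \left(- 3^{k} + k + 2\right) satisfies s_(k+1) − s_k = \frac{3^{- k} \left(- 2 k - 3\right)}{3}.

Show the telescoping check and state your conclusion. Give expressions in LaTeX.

s_(k+1) = (-3*3**k + k + 3)/(3*3**k)
s_(k+1) − s_k = (-2*k - 3)/(3*3**k)
(s_(k+1) − s_k) − t_k = 0

valid (s_(k+1) − s_k reduces to t_k)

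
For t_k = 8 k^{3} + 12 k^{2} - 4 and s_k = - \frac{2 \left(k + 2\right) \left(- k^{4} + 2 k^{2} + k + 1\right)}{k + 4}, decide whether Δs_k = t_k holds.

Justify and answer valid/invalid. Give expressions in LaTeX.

s_(k+1) = -2*(k + 3)*(k - (k + 1)**4 + 2*(k + 1)**2 + 2)/(k + 5)
s_(k+1) − s_k = 4*(2*k**5 + 18*k**4 + 45*k**3 + 33*k**2 - 8*k - 13)/(k**2 + 9*k + 20)
(s_(k+1) − s_k) − t_k = 4*(-3*k**4 - 22*k**3 - 26*k**2 + k + 7)/(k**2 + 9*k + 20)

Invalid: residual \frac{4 \left(- 3 k^{4} - 22 k^{3} - 26 k^{2} + k + 7\right)}{k^{2} + 9 k + 20} ≠ 0.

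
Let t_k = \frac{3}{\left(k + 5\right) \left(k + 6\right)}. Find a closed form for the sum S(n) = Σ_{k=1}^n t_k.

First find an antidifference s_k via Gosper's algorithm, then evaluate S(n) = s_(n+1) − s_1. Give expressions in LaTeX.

S(n) = \frac{n}{2 \left(n + 6\right)}

r(k) = (k + 5)/(k + 7) after simplifying.
Take A(k)=k + 5, B(k)=k + 7, C(k)=1.
Need (k + 5)·f(k+1) − (k + 6)·f(k) = 1.
Degrees (1,1,0) ⇒ d ≤ 1.
Coefficient equations give f(k) = k/5.
Certificate R = B(k−1)f/C = k*(k + 6)/5 gives s_k = 3*k/(5*(k + 5)).
Verify: 3/(k**2 + 11*k + 30) matches t_k.
Evaluate: s_(n+1) = 3*(n + 1)/(5*(n + 6)); subtract s_(1) = 1/10 ⇒ S(n) = n/(2*(n + 6)).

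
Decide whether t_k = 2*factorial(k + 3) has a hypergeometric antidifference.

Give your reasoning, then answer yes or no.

No — key equation has no polynomial f.

Step 1: r(k) = k + 4.
Take A(k)=k + 4, B(k)=1, C(k)=1.
Need (k + 4)·f(k+1) − (1)·f(k) = 1.
deg f ≤ -1 (via 1,0,0).
Bound -1 < 0, so the key equation has no polynomial solution.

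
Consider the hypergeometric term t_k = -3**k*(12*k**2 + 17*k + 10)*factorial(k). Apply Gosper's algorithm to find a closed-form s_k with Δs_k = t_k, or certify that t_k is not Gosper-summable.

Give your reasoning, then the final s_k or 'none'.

s_k = -3**k*(4*k - 1)*factorial(k)

Step 1: r(k) = 3*(12*k**3 + 53*k**2 + 80*k + 39)/(12*k**2 + 17*k + 10).
Gosper form: A/B · C(k+1)/C(k) with A=3*k + 3, B=1, C=k**2 + 17*k/12 + 5/6.
f must satisfy (3*k + 3)·f(k+1) − (1)·f(k) = k**2 + 17*k/12 + 5/6.
Bound: deg f ≤ 1.
Coefficient equations give f(k) = (4*k - 1)/12.
R(k) = B(k−1)·f(k)/C(k) = (4*k - 1)/(12*k**2 + 17*k + 10); s_k = R·t_k = -3**k*(4*k - 1)*factorial(k).
s_(k+1) − s_k = -3**k*(12*k**2 + 17*k + 10)*factorial(k) = t_k.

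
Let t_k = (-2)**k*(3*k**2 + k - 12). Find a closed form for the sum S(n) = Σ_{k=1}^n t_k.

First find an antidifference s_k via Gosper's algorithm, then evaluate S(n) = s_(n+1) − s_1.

S(n) = 2*(-2)**n*n**2 + 2*(-2)**n*n - 8*(-2)**n + 8

Ratio r(k) = 2*(-3*k**2 - 7*k + 8)/(3*k**2 + k - 12).
So A=-2 and B=1, with C=k**2 + k/3 - 4.
Set up (-2)·f(k+1) − (1)·f(k) − (k**2 + k/3 - 4) = 0.
deg f ≤ 2 (via 0,0,2).
Match coefficients ⇒ f(k) = -(k**2 - k - 4)/3.
Get s_k = R·t_k = (-2)**k*(-k**2 + k + 4) with R(k) = B(k−1)f(k)/C(k) = -(k**2 - k - 4)/(3*k**2 + k - 12).
Verify: (-2)**k*(3*k**2 + k - 12) matches t_k.
Σ_(k=1)^n t_k = s_(n+1) − s_(1) = ((-2)**(n + 1)*(-n**2 - n + 4)) − (-8), i.e. 2*(-2)**n*n**2 + 2*(-2)**n*n - 8*(-2)**n + 8.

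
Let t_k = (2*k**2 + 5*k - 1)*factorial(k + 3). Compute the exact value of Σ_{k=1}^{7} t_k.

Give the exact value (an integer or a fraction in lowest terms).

t_(k+1)/t_k = (k + 4)*(5*k + 2*(k + 1)**2 + 4)/(2*k**2 + 5*k - 1).
Take A(k)=k + 4, B(k)=1, C(k)=k**2 + 5*k/2 - 1/2.
f must satisfy (k + 4)·f(k+1) − (1)·f(k) = k**2 + 5*k/2 - 1/2.
From deg A=1, deg B=0, deg C=2: d=1.
Match coefficients ⇒ f(k) = (2*k - 3)/2.
Get s_k = R·t_k = (2*k - 3)*factorial(k + 3) with R(k) = B(k−1)f(k)/C(k) = (2*k - 3)/(2*k**2 + 5*k - 1).
Δs = (2*k**2 + 5*k - 1)*factorial(k + 3), as required.
Sum = s_(8) − s_(1); s_(8) = 518918400, s_(1) = -24 ⇒ 518918424.

Σ = 518918424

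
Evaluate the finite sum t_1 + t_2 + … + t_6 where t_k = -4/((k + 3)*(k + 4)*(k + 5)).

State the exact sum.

r(k) = (k + 3)/(k + 6) after simplifying.
Factor: A=k + 3; B=k + 6; C=1.
Need (k + 3)·f(k+1) − (k + 5)·f(k) = 1.
Bound: deg f ≤ 2.
Match coefficients ⇒ f(k) = k*(k + 7)/24.
R(k) = B(k−1)·f(k)/C(k) = k*(k + 5)*(k + 7)/24; s_k = R·t_k = k*(-k - 7)/(6*(k + 3)*(k + 4)).
s_(k+1) − s_k = -4/(k**3 + 12*k**2 + 47*k + 60) = t_k.
Sum = s_(7) − s_(1); s_(7) = -49/330, s_(1) = -1/15 ⇒ -9/110.

Σ = -9/110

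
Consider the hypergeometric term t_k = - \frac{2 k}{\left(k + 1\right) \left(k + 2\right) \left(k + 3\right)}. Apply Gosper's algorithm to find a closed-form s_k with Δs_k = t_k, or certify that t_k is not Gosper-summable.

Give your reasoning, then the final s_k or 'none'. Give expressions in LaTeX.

Compute t_(k+1)/t_k: get (k + 1)**2/(k*(k + 4)).
Normal form (A,B,C) = (k + 1, k + 4, k).
Solve (k + 1)·f(k+1) − (k + 3)·f(k) = k.
d = 2 from the (1,1,1) case.
Coefficient equations give f(k) = k*(k - 1)/4.
Certificate R = B(k−1)f/C = (k - 1)*(k + 3)/4 gives s_k = k*(1 - k)/(2*(k + 1)*(k + 2)).
s_(k+1) − s_k = -2*k/(k**3 + 6*k**2 + 11*k + 6) = t_k.

s_k = \frac{k \left(1 - k\right)}{2 \left(k + 1\right) \left(k + 2\right)}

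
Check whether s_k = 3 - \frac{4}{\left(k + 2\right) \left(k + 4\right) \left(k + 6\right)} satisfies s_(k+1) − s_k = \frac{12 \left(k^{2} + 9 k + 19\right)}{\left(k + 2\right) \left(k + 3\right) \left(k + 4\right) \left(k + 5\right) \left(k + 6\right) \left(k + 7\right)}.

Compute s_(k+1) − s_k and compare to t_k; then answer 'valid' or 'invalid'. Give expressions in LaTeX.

s_(k+1) = 3 - 4/((k + 3)*(k + 5)*(k + 7))
s_(k+1) − s_k = 12*(k**2 + 9*k + 19)/(k**6 + 27*k**5 + 295*k**4 + 1665*k**3 + 5104*k**2 + 8028*k + 5040)
(s_(k+1) − s_k) − t_k = 0

valid (s_(k+1) − s_k reduces to t_k)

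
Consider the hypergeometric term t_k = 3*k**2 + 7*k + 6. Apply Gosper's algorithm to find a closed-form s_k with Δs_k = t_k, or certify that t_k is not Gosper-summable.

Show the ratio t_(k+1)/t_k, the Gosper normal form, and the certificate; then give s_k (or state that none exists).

s_k = k*(k**2 + 2*k + 3)

The ratio is (3*k**2 + 13*k + 16)/(3*k**2 + 7*k + 6).
So A=1 and B=1, with C=k**2 + 7*k/3 + 2.
Need (1)·f(k+1) − (1)·f(k) = k**2 + 7*k/3 + 2.
d = 3 from the (0,0,2) case.
A polynomial solution: f(k) = k*(k**2 + 2*k + 3)/3.
Then R = B(k−1)f/C = k*(k**2 + 2*k + 3)/(3*k**2 + 7*k + 6), so s_k = R(k)·t_k = k*(k**2 + 2*k + 3).
Check: Δs_k = 3*k**2 + 7*k + 6. ✓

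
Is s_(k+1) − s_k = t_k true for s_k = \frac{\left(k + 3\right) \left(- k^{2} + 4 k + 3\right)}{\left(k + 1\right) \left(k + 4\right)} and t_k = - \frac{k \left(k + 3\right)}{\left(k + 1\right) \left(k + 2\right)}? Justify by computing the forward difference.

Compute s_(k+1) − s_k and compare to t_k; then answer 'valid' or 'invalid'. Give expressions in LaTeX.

Invalid: residual \frac{9 k^{2} + 23 k + 6}{k^{4} + 12 k^{3} + 49 k^{2} + 78 k + 40} ≠ 0.

s_(k+1) = (k + 4)*(4*k - (k + 1)**2 + 7)/((k + 2)*(k + 5))
s_(k+1) − s_k = (-k**4 - 12*k**3 - 38*k**2 - 37*k + 6)/(k**4 + 12*k**3 + 49*k**2 + 78*k + 40)
(s_(k+1) − s_k) − t_k = (9*k**2 + 23*k + 6)/(k**4 + 12*k**3 + 49*k**2 + 78*k + 40)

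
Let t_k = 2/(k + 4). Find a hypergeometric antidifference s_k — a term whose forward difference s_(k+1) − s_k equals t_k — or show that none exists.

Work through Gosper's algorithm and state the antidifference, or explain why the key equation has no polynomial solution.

Compute t_(k+1)/t_k: get (k + 4)/(k + 5).
Factor: A=k + 4; B=k + 5; C=1.
Solve (k + 4)·f(k+1) − (k + 4)·f(k) = 1.
Degrees (1,1,0) ⇒ d ≤ 0.
f = c0 ⇒ A·f(k+1) − B(k−1)·f(k) − C = -1. The system {-1 = 0} is inconsistent; no antidifference.

none — t_k is not Gosper-summable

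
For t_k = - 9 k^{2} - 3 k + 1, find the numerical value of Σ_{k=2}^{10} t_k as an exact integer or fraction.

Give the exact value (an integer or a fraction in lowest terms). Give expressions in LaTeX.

Σ = -3609

r(k) = (9*k**2 + 21*k + 11)/(9*k**2 + 3*k - 1) after simplifying.
Take A(k)=1, B(k)=1, C(k)=k**2 + k/3 - 1/9.
Set up (1)·f(k+1) − (1)·f(k) − (k**2 + k/3 - 1/9) = 0.
Degrees (0,0,2) ⇒ d ≤ 3.
A polynomial solution: f(k) = k*(3*k**2 - 3*k - 1)/9.
Certificate R = B(k−1)f/C = k*(3*k**2 - 3*k - 1)/(9*k**2 + 3*k - 1) gives s_k = k*(-3*k**2 + 3*k + 1).
s_(k+1) − s_k = -9*k**2 - 3*k + 1 = t_k.
Sum = s_(11) − s_(2); s_(11) = -3619, s_(2) = -10 ⇒ -3609.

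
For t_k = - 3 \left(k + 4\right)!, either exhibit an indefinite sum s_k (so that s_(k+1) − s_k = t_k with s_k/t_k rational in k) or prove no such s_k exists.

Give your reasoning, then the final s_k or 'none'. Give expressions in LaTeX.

The ratio is k + 5.
So A=k + 5 and B=1, with C=1.
Need (k + 5)·f(k+1) − (1)·f(k) = 1.
From deg A=1, deg B=0, deg C=0: d=-1.
deg f ≤ -1 is impossible — no certificate.

no hypergeometric antidifference exists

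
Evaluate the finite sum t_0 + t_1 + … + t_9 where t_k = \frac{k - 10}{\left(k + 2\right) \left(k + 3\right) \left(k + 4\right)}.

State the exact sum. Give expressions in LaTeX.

t_(k+1)/t_k = (k - 9)*(k + 2)/((k - 10)*(k + 5)).
Take A(k)=k + 2, B(k)=k + 5, C(k)=k - 10.
Need (k + 2)·f(k+1) − (k + 4)·f(k) = k - 10.
Degrees (1,1,1) ⇒ d ≤ 2.
Match coefficients ⇒ f(k) = -k*(2*k + 13)/3.
R(k) = B(k−1)·f(k)/C(k) = -k*(k + 4)*(2*k + 13)/(3*(k - 10)); s_k = R·t_k = k*(-2*k - 13)/(3*(k + 2)*(k + 3)).
Verify: (k - 10)/(k**3 + 9*k**2 + 26*k + 24) matches t_k.
Σ_(k=0)^(9) t_k = s_(10) − s_(0) = -55/78 − (0) = -55/78.

Σ = -55/78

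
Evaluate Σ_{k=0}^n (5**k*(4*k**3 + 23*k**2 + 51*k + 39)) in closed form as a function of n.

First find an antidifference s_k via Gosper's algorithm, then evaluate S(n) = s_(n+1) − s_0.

S(n) = 5*5**n*n**3 + 25*5**n*n**2 + 55*5**n*n + 40*5**n - 1

Step 1: r(k) = 5*(4*k**3 + 35*k**2 + 109*k + 117)/(4*k**3 + 23*k**2 + 51*k + 39).
So A=5 and B=1, with C=k**3 + 23*k**2/4 + 51*k/4 + 39/4.
f must satisfy (5)·f(k+1) − (1)·f(k) = k**3 + 23*k**2/4 + 51*k/4 + 39/4.
From deg A=0, deg B=0, deg C=3: d=3.
A polynomial solution: f(k) = (k**3 + 2*k**2 + 4*k + 1)/4.
Then R = B(k−1)f/C = (k**3 + 2*k**2 + 4*k + 1)/(4*k**3 + 23*k**2 + 51*k + 39), so s_k = R(k)·t_k = 5**k*(k**3 + 2*k**2 + 4*k + 1).
Δs = 5**k*(4*k**3 + 23*k**2 + 51*k + 39), as required.
Σ_(k=0)^n t_k = s_(n+1) − s_(0) = (5**(n + 1)*(n**3 + 5*n**2 + 11*n + 8)) − (1), i.e. 5*5**n*n**3 + 25*5**n*n**2 + 55*5**n*n + 40*5**n - 1.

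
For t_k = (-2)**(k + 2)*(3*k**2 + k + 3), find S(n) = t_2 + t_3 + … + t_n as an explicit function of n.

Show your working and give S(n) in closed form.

S(n) = 8*(-2)**n*n**2 + 8*(-2)**n*n + 8*(-2)**n + 48

Ratio r(k) = 2*(-3*k**2 - 7*k - 7)/(3*k**2 + k + 3).
A = -2, B = 1, C = k**2 + k/3 + 1.
Need (-2)·f(k+1) − (1)·f(k) = k**2 + k/3 + 1.
Bound: deg f ≤ 2.
Solving with deg f ≤ 2: f(k) = -(k**2 - k + 1)/3.
Then R = B(k−1)f/C = -(k**2 - k + 1)/(3*k**2 + k + 3), so s_k = R(k)·t_k = (-2)**(k + 2)*(-k**2 + k - 1).
Δs = (-2)**(k + 2)*(3*k**2 + k + 3), as required.
Evaluate: s_(n+1) = 8*(-2)**n*(n**2 + n + 1); subtract s_(2) = -48 ⇒ S(n) = 8*(-2)**n*n**2 + 8*(-2)**n*n + 8*(-2)**n + 48.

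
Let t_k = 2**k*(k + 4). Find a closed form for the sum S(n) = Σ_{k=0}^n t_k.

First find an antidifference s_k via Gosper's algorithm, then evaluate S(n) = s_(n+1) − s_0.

S(n) = 2*2**n*n + 6*2**n - 2

Ratio r(k) = 2*(k + 5)/(k + 4).
Factor: A=2; B=1; C=k + 4.
Solve (2)·f(k+1) − (1)·f(k) = k + 4.
d = 1 from the (0,0,1) case.
Coefficient equations give f(k) = k + 2.
Certificate R = B(k−1)f/C = (k + 2)/(k + 4) gives s_k = 2**k*(k + 2).
s_(k+1) − s_k = 2**k*(k + 4) = t_k.
Evaluate: s_(n+1) = 2**(n + 1)*(n + 3); subtract s_(0) = 2 ⇒ S(n) = 2*2**n*n + 6*2**n - 2.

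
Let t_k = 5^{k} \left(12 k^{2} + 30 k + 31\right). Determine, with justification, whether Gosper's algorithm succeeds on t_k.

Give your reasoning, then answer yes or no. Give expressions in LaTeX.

t_(k+1)/t_k = 5*(12*k**2 + 54*k + 73)/(12*k**2 + 30*k + 31).
Take A(k)=5, B(k)=1, C(k)=k**2 + 5*k/2 + 31/12.
Need (5)·f(k+1) − (1)·f(k) = k**2 + 5*k/2 + 31/12.
Degrees (0,0,2) ⇒ d ≤ 2.
Match coefficients ⇒ f(k) = (3*k**2 + 4)/12.
Certificate R = B(k−1)f/C = (3*k**2 + 4)/(12*k**2 + 30*k + 31) gives s_k = 5**k*(3*k**2 + 4).
Δs = 5**k*(12*k**2 + 30*k + 31), as required.

Yes. s_k = 5^{k} \left(3 k^{2} + 4\right).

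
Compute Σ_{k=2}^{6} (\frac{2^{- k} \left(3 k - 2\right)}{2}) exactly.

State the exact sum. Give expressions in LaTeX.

Σ = 101/64

t_(k+1)/t_k = (3*k + 1)/(2*(3*k - 2)).
Take A(k)=1/2, B(k)=1, C(k)=k - 2/3.
Key eq: (1/2)·f(k+1) = (1)·f(k) + (k - 2/3).
From deg A=0, deg B=0, deg C=1: d=1.
A polynomial solution: f(k) = -2*(3*k + 1)/3.
So s_k = (B(k−1)f/C)·t_k = (-2*(3*k + 1)/(3*k - 2))·t_k = (-3*k - 1)/2**k.
s_(k+1) − s_k = (3*k - 2)/(2*2**k) = t_k.
Evaluate s at k=7 and k=2: -11/64 and -7/4; difference 101/64.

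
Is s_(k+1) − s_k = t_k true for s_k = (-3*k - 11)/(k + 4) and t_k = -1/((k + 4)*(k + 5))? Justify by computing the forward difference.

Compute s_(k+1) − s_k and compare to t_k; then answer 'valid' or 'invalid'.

s_(k+1) = (-3*k - 14)/(k + 5)
s_(k+1) − s_k = -1/(k**2 + 9*k + 20)
(s_(k+1) − s_k) − t_k = 0

valid; difference matches t_k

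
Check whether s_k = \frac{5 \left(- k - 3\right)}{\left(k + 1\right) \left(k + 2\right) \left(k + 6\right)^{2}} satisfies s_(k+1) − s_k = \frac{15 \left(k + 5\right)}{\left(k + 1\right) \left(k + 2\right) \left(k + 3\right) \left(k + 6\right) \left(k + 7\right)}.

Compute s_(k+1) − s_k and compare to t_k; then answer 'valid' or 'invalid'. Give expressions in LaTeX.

Invalid: residual \frac{15 \left(- 4 k^{2} - 43 k - 111\right)}{k^{7} + 32 k^{6} + 420 k^{5} + 2902 k^{4} + 11255 k^{3} + 24114 k^{2} + 25956 k + 10584} ≠ 0.

s_(k+1) = 5*(-k - 4)/((k + 2)*(k + 3)*(k + 7)**2)
s_(k+1) − s_k = 5*(-(k + 1)*(k + 4)*(k + 6)**2 + (k + 3)**2*(k + 7)**2)/((k + 1)*(k + 2)*(k + 3)*(k + 6)**2*(k + 7)**2)
(s_(k+1) − s_k) − t_k = 15*(-4*k**2 - 43*k - 111)/(k**7 + 32*k**6 + 420*k**5 + 2902*k**4 + 11255*k**3 + 24114*k**2 + 25956*k + 10584)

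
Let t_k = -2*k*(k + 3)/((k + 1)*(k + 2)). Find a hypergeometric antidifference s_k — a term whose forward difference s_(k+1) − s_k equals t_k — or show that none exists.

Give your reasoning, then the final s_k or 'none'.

s_k = 2*k*(1 - k)/(k + 1)

The ratio is (k + 1)**2*(k + 4)/(k*(k + 3)**2).
So A=k + 1 and B=k + 3, with C=k**2 + 3*k.
Need (k + 1)·f(k+1) − (k + 2)·f(k) = k**2 + 3*k.
Bound: deg f ≤ 2.
A polynomial solution: f(k) = k*(k - 1).
R(k) = B(k−1)·f(k)/C(k) = (k - 1)*(k + 2)/(k + 3); s_k = R·t_k = 2*k*(1 - k)/(k + 1).
s_(k+1) − s_k = 2*k*(-k - 3)/(k**2 + 3*k + 2) = t_k.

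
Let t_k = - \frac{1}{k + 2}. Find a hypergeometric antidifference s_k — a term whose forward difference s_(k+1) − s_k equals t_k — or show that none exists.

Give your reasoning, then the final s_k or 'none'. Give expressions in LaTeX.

not Gosper-summable; s_k does not exist

t_(k+1)/t_k = (k + 2)/(k + 3).
Gosper form: A/B · C(k+1)/C(k) with A=k + 2, B=k + 3, C=1.
f must satisfy (k + 2)·f(k+1) − (k + 2)·f(k) = 1.
From deg A=1, deg B=1, deg C=0: d=0.
Generic f = c0 gives residual -1; -1 = 0 cannot hold, so t_k is not Gosper-summable.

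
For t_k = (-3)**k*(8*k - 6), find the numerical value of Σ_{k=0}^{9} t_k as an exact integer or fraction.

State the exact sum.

Σ = -1003836

Ratio r(k) = 3*(-4*k - 1)/(4*k - 3).
A = -3, B = 1, C = k - 3/4.
Key eq: (-3)·f(k+1) = (1)·f(k) + (k - 3/4).
Bound: deg f ≤ 1.
Solving with deg f ≤ 1: f(k) = -(2*k - 3)/8.
Get s_k = R·t_k = (-3)**k*(3 - 2*k) with R(k) = B(k−1)f(k)/C(k) = -(2*k - 3)/(2*(4*k - 3)).
Verify: (-3)**k*(8*k - 6) matches t_k.
Sum = s_(10) − s_(0); s_(10) = -1003833, s_(0) = 3 ⇒ -1003836.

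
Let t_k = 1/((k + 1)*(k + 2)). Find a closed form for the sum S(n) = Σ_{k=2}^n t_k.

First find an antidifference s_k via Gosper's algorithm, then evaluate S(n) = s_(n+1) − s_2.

S(n) = (n - 1)/(3*(n + 2))

Step 1: r(k) = (k + 1)/(k + 3).
Factor: A=k + 1; B=k + 3; C=1.
Key eq: (k + 1)·f(k+1) = (k + 2)·f(k) + (1).
deg f ≤ 1 (via 1,1,0).
Match coefficients ⇒ f(k) = k.
Then R = B(k−1)f/C = k*(k + 2), so s_k = R(k)·t_k = k/(k + 1).
Check: Δs_k = 1/(k**2 + 3*k + 2). ✓
Telescope: S(n) = s_(n+1) − s_(2) = (n + 1)/(n + 2) − (2/3) = (n - 1)/(3*(n + 2)).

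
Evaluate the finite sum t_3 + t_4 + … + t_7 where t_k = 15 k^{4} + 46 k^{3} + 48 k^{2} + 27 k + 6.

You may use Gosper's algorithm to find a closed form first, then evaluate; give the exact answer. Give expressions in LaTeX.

The ratio is (15*k**4 + 106*k**3 + 276*k**2 + 321*k + 142)/(15*k**4 + 46*k**3 + 48*k**2 + 27*k + 6).
Factor: A=1; B=1; C=k**4 + 46*k**3/15 + 16*k**2/5 + 9*k/5 + 2/5.
Key eq: (1)·f(k+1) = (1)·f(k) + (k**4 + 46*k**3/15 + 16*k**2/5 + 9*k/5 + 2/5).
From deg A=0, deg B=0, deg C=4: d=5.
Solving with deg f ≤ 5: f(k) = k**2*(3*k**3 + 4*k**2 - 2*k + 1)/15.
Get s_k = R·t_k = k**2*(3*k**3 + 4*k**2 - 2*k + 1) with R(k) = B(k−1)f(k)/C(k) = k**2*(3*k**3 + 4*k**2 - 2*k + 1)/(15*k**4 + 46*k**3 + 48*k**2 + 27*k + 6).
Verify: 15*k**4 + 46*k**3 + 48*k**2 + 27*k + 6 matches t_k.
Σ_(k=3)^(7) t_k = s_(8) − s_(3) = 113728 − (1008) = 112720.

Σ = 112720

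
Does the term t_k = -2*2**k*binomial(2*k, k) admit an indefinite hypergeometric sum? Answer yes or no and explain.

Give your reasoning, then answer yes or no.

No — t_k has no hypergeometric antidifference.

Ratio r(k) = 4*(2*k + 1)/(k + 1).
Gosper form: A/B · C(k+1)/C(k) with A=8*k + 4, B=k + 1, C=1.
Need (8*k + 4)·f(k+1) − (k)·f(k) = 1.
d = -1 from the (1,1,0) case.
d = -1 < 0 ⇒ no nonzero polynomial f; not summable.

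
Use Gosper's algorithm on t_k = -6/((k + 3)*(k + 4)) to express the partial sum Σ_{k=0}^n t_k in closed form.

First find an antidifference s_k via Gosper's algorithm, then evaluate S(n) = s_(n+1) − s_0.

Step 1: r(k) = (k + 3)/(k + 5).
Take A(k)=k + 3, B(k)=k + 5, C(k)=1.
Key eq: (k + 3)·f(k+1) = (k + 4)·f(k) + (1).
From deg A=1, deg B=1, deg C=0: d=1.
A polynomial solution: f(k) = k/3.
Then R = B(k−1)f/C = k*(k + 4)/3, so s_k = R(k)·t_k = -2*k/(k + 3).
Check: Δs_k = -6/(k**2 + 7*k + 12). ✓
Evaluate: s_(n+1) = 2*(-n - 1)/(n + 4); subtract s_(0) = 0 ⇒ S(n) = 2*(-n - 1)/(n + 4).

S(n) = 2*(-n - 1)/(n + 4)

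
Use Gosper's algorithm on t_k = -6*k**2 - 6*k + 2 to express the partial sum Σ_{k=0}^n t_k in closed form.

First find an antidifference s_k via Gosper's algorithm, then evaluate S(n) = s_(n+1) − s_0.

S(n) = -2*n**3 - 6*n**2 - 2*n + 2

The ratio is (3*k**2 + 9*k + 5)/(3*k**2 + 3*k - 1).
A = 1, B = 1, C = k**2 + k - 1/3.
Key eq: (1)·f(k+1) = (1)·f(k) + (k**2 + k - 1/3).
Degrees (0,0,2) ⇒ d ≤ 3.
A polynomial solution: f(k) = k*(k**2 - 2)/3.
So s_k = (B(k−1)f/C)·t_k = (k*(k**2 - 2)/(3*k**2 + 3*k - 1))·t_k = 2*k*(2 - k**2).
Check: Δs_k = -6*k**2 - 6*k + 2. ✓
Evaluate: s_(n+1) = -2*n**3 - 6*n**2 - 2*n + 2; subtract s_(0) = 0 ⇒ S(n) = -2*n**3 - 6*n**2 - 2*n + 2.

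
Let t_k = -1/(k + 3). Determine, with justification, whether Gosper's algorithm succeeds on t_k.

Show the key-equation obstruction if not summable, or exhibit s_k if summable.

t_(k+1)/t_k = (k + 3)/(k + 4).
A = k + 3, B = k + 4, C = 1.
Key eq: (k + 3)·f(k+1) = (k + 3)·f(k) + (1).
d = 0 from the (1,1,0) case.
f = c0 ⇒ A·f(k+1) − B(k−1)·f(k) − C = -1. The system {-1 = 0} is inconsistent; no antidifference.

No — the linear system for f has no solution.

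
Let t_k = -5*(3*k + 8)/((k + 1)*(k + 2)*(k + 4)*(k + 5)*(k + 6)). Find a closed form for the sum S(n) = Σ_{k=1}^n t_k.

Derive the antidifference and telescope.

S(n) = n*(-n**2 - 13*n - 52)/(12*(n**3 + 13*n**2 + 52*n + 60))

The ratio is (k + 1)*(k + 4)*(3*k + 11)/((k + 3)*(k + 7)*(3*k + 8)).
Take A(k)=k + 1, B(k)=k + 7, C(k)=k**2 + 17*k/3 + 8.
Set up (k + 1)·f(k+1) − (k + 6)·f(k) − (k**2 + 17*k/3 + 8) = 0.
deg f ≤ 5 (via 1,1,2).
A polynomial solution: f(k) = k*(k + 2)*(k + 3)*(k**2 + 10*k + 29)/60.
So s_k = (B(k−1)f/C)·t_k = (k*(k + 2)*(k + 6)*(k**2 + 10*k + 29)/(20*(3*k + 8)))·t_k = k*(-k**2 - 10*k - 29)/(4*(k**3 + 10*k**2 + 29*k + 20)).
Δs = 5*(-3*k - 8)/(k**5 + 18*k**4 + 121*k**3 + 372*k**2 + 508*k + 240), as required.
Telescope: S(n) = s_(n+1) − s_(1) = (-n**3 - 13*n**2 - 52*n - 40)/(4*(n**3 + 13*n**2 + 52*n + 60)) − (-1/6) = n*(-n**2 - 13*n - 52)/(12*(n**3 + 13*n**2 + 52*n + 60)).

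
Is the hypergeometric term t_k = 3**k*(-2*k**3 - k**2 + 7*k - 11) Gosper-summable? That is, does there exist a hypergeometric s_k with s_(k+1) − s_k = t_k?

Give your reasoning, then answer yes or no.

Yes. s_k = 3**k*(-k**3 + 4*k**2 - 4*k - 4).

Compute t_(k+1)/t_k: get 3*(2*k**3 + 7*k**2 + k + 7)/(2*k**3 + k**2 - 7*k + 11).
Normal form (A,B,C) = (3, 1, k**3 + k**2/2 - 7*k/2 + 11/2).
Need (3)·f(k+1) − (1)·f(k) = k**3 + k**2/2 - 7*k/2 + 11/2.
Degrees (0,0,3) ⇒ d ≤ 3.
Coefficient equations give f(k) = (k**3 - 4*k**2 + 4*k + 4)/2.
Certificate R = B(k−1)f/C = (k**3 - 4*k**2 + 4*k + 4)/(2*k**3 + k**2 - 7*k + 11) gives s_k = 3**k*(-k**3 + 4*k**2 - 4*k - 4).
Check: Δs_k = 3**k*(-2*k**3 - k**2 + 7*k - 11). ✓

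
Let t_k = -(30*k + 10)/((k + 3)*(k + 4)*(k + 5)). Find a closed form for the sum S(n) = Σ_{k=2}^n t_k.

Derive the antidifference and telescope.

r(k) = (k + 3)*(3*k + 4)/((k + 6)*(3*k + 1)) after simplifying.
Take A(k)=k + 3, B(k)=k + 6, C(k)=k + 1/3.
Need (k + 3)·f(k+1) − (k + 5)·f(k) = k + 1/3.
Bound: deg f ≤ 2.
Coefficient equations give f(k) = k*(5*k - 1)/36.
Get s_k = R·t_k = -5*k*(5*k - 1)/(6*(k + 3)*(k + 4)) with R(k) = B(k−1)f(k)/C(k) = k*(k + 5)*(5*k - 1)/(12*(3*k + 1)).
Check: Δs_k = 10*(-3*k - 1)/(k**3 + 12*k**2 + 47*k + 60). ✓
Σ_(k=2)^n t_k = s_(n+1) − s_(2) = (5*(-5*n**2 - 9*n - 4)/(6*(n**2 + 9*n + 20))) − (-1/2), i.e. (-11*n**2 - 9*n + 20)/(3*(n**2 + 9*n + 20)).

S(n) = (-11*n**2 - 9*n + 20)/(3*(n**2 + 9*n + 20))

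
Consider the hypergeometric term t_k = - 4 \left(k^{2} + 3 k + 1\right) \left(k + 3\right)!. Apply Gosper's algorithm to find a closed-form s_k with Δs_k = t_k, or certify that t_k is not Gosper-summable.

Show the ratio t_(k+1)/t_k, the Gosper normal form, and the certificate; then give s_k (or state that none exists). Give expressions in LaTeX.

s_k = - 4 \left(k - 1\right) \left(k + 3\right)!

Step 1: r(k) = (k + 4)*(3*k + (k + 1)**2 + 4)/(k**2 + 3*k + 1).
Take A(k)=k + 4, B(k)=1, C(k)=k**2 + 3*k + 1.
f must satisfy (k + 4)·f(k+1) − (1)·f(k) = k**2 + 3*k + 1.
deg f ≤ 1 (via 1,0,2).
Solve for f: f(k) = k - 1 (degree 1 ≤ 1).
R(k) = B(k−1)·f(k)/C(k) = (k - 1)/(k**2 + 3*k + 1); s_k = R·t_k = -4*(k - 1)*factorial(k + 3).
s_(k+1) − s_k = -4*(k**2 + 3*k + 1)*factorial(k + 3) = t_k.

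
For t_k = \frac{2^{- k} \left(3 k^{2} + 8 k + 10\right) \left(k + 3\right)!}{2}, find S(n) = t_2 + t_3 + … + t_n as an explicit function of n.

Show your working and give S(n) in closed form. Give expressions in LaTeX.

S(n) = -150 + \frac{3 \cdot 2^{- n} n \left(n + 4\right)!}{2} + 2^{- n} \left(n + 4\right)!

The ratio is (k + 4)*(8*k + 3*(k + 1)**2 + 18)/(2*(3*k**2 + 8*k + 10)).
Gosper form: A/B · C(k+1)/C(k) with A=k/2 + 2, B=1, C=k**2 + 8*k/3 + 10/3.
f must satisfy (k/2 + 2)·f(k+1) − (1)·f(k) = k**2 + 8*k/3 + 10/3.
Degrees (1,0,2) ⇒ d ≤ 1.
Coefficient equations give f(k) = 2*(3*k - 1)/3.
R(k) = B(k−1)·f(k)/C(k) = 2*(3*k - 1)/(3*k**2 + 8*k + 10); s_k = R·t_k = (3*k - 1)*factorial(k + 3)/2**k.
Verify: (3*k**2 + 8*k + 10)*factorial(k + 3)/(2*2**k) matches t_k.
Σ_(k=2)^n t_k = s_(n+1) − s_(2) = (2**(-n - 1)*(3*n + 2)*factorial(n + 4)) − (150), i.e. -150 + 3*n*factorial(n + 4)/(2*2**n) + factorial(n + 4)/2**n.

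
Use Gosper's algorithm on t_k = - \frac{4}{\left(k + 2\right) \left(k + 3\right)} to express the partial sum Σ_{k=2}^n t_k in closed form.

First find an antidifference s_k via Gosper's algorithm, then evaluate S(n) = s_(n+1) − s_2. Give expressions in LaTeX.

S(n) = \frac{1 - n}{n + 3}

Step 1: r(k) = (k + 2)/(k + 4).
So A=k + 2 and B=k + 4, with C=1.
Solve (k + 2)·f(k+1) − (k + 3)·f(k) = 1.
Bound: deg f ≤ 1.
Solve for f: f(k) = k/2 (degree 1 ≤ 1).
Certificate R = B(k−1)f/C = k*(k + 3)/2 gives s_k = -2*k/(k + 2).
Δs = -4/(k**2 + 5*k + 6), as required.
Evaluate: s_(n+1) = 2*(-n - 1)/(n + 3); subtract s_(2) = -1 ⇒ S(n) = (1 - n)/(n + 3).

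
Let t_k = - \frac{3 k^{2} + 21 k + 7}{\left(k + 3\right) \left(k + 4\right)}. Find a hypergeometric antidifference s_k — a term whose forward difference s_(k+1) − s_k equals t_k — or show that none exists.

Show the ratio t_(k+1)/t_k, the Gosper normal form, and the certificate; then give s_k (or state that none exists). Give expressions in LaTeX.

Step 1: r(k) = (k + 3)*(21*k + 3*(k + 1)**2 + 28)/((k + 5)*(3*k**2 + 21*k + 7)).
Take A(k)=k + 3, B(k)=k + 5, C(k)=k**2 + 7*k + 7/3.
Need (k + 3)·f(k+1) − (k + 4)·f(k) = k**2 + 7*k + 7/3.
Bound: deg f ≤ 2.
Coefficient equations give f(k) = k*(9*k - 2)/9.
Get s_k = R·t_k = k*(2 - 9*k)/(3*(k + 3)) with R(k) = B(k−1)f(k)/C(k) = k*(k + 4)*(9*k - 2)/(3*(3*k**2 + 21*k + 7)).
Check: Δs_k = (-3*k**2 - 21*k - 7)/(k**2 + 7*k + 12). ✓

s_k = \frac{k \left(2 - 9 k\right)}{3 \left(k + 3\right)}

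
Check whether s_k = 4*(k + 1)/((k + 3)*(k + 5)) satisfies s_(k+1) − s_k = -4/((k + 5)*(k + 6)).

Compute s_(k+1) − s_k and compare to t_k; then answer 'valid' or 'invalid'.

Invalid: residual 8*(2*k + 9)/(k**4 + 18*k**3 + 119*k**2 + 342*k + 360) ≠ 0.

s_(k+1) = 4*(k + 2)/((k + 4)*(k + 6))
s_(k+1) − s_k = 4*(-k**2 - 3*k + 6)/(k**4 + 18*k**3 + 119*k**2 + 342*k + 360)
(s_(k+1) − s_k) − t_k = 8*(2*k + 9)/(k**4 + 18*k**3 + 119*k**2 + 342*k + 360)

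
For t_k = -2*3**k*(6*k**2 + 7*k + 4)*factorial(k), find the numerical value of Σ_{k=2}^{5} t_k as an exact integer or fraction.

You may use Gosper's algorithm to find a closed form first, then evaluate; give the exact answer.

t_(k+1)/t_k = 3*(6*k**3 + 25*k**2 + 36*k + 17)/(6*k**2 + 7*k + 4).
So A=3*k + 3 and B=1, with C=k**2 + 7*k/6 + 2/3.
Solve (3*k + 3)·f(k+1) − (1)·f(k) = k**2 + 7*k/6 + 2/3.
Bound: deg f ≤ 1.
A polynomial solution: f(k) = (2*k - 1)/6.
Get s_k = R·t_k = -2*3**k*(2*k - 1)*factorial(k) with R(k) = B(k−1)f(k)/C(k) = (2*k - 1)/(6*k**2 + 7*k + 4).
Δs = -2*3**k*(6*k**2 + 7*k + 4)*factorial(k), as required.
Evaluate s at k=6 and k=2: -11547360 and -108; difference -11547252.

Σ = -11547252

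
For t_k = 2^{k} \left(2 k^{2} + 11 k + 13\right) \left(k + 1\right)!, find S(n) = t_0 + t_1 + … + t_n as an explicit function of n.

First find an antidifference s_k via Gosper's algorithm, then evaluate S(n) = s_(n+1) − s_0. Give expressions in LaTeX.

Step 1: r(k) = 2*(2*k**3 + 19*k**2 + 56*k + 52)/(2*k**2 + 11*k + 13).
A = 2*k + 4, B = 1, C = k**2 + 11*k/2 + 13/2.
Set up (2*k + 4)·f(k+1) − (1)·f(k) − (k**2 + 11*k/2 + 13/2) = 0.
From deg A=1, deg B=0, deg C=2: d=1.
Solve for f: f(k) = (k + 3)/2 (degree 1 ≤ 1).
Then R = B(k−1)f/C = (k + 3)/(2*k**2 + 11*k + 13), so s_k = R(k)·t_k = 2**k*(k + 3)*factorial(k + 1).
s_(k+1) − s_k = 2**k*(2*k**2 + 11*k + 13)*factorial(k + 1) = t_k.
Telescope: S(n) = s_(n+1) − s_(0) = 2**(n + 1)*(n + 4)*factorial(n + 2) − (3) = 2*2**n*n*factorial(n + 2) + 8*2**n*factorial(n + 2) - 3.

S(n) = 2 \cdot 2^{n} n \left(n + 2\right)! + 8 \cdot 2^{n} \left(n + 2\right)! - 3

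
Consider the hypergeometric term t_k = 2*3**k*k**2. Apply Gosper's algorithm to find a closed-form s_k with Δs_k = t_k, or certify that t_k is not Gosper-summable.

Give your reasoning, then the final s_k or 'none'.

t_(k+1)/t_k = 3*(k + 1)**2/k**2.
Take A(k)=3, B(k)=1, C(k)=k**2.
f must satisfy (3)·f(k+1) − (1)·f(k) = k**2.
d = 2 from the (0,0,2) case.
Coefficient equations give f(k) = (k**2 - 3*k + 3)/2.
Certificate R = B(k−1)f/C = (k**2 - 3*k + 3)/(2*k**2) gives s_k = 3**k*(k**2 - 3*k + 3).
Δs = 2*3**k*k**2, as required.

s_k = 3**k*(k**2 - 3*k + 3)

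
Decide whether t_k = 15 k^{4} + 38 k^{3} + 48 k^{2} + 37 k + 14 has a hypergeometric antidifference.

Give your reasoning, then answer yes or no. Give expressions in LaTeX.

Step 1: r(k) = (15*k**4 + 98*k**3 + 252*k**2 + 307*k + 152)/(15*k**4 + 38*k**3 + 48*k**2 + 37*k + 14).
Factor: A=1; B=1; C=k**4 + 38*k**3/15 + 16*k**2/5 + 37*k/15 + 14/15.
Set up (1)·f(k+1) − (1)·f(k) − (k**4 + 38*k**3/15 + 16*k**2/5 + 37*k/15 + 14/15) = 0.
From deg A=0, deg B=0, deg C=4: d=5.
Solving with deg f ≤ 5: f(k) = k*(3*k**4 + 2*k**3 + 2*k**2 + 4*k + 3)/15.
Get s_k = R·t_k = k*(3*k**4 + 2*k**3 + 2*k**2 + 4*k + 3) with R(k) = B(k−1)f(k)/C(k) = k*(3*k**4 + 2*k**3 + 2*k**2 + 4*k + 3)/(15*k**4 + 38*k**3 + 48*k**2 + 37*k + 14).
s_(k+1) − s_k = 15*k**4 + 38*k**3 + 48*k**2 + 37*k + 14 = t_k.

Yes. s_k = k \left(3 k^{4} + 2 k^{3} + 2 k^{2} + 4 k + 3\right).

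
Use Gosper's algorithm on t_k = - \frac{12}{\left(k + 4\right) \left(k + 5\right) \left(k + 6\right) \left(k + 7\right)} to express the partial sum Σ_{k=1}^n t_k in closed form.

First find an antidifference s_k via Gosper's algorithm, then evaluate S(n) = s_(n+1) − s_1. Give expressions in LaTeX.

The ratio is (k + 4)/(k + 8).
So A=k + 4 and B=k + 8, with C=1.
Solve (k + 4)·f(k+1) − (k + 7)·f(k) = 1.
From deg A=1, deg B=1, deg C=0: d=3.
Match coefficients ⇒ f(k) = k*(k**2 + 15*k + 74)/360.
Certificate R = B(k−1)f/C = k*(k + 7)*(k**2 + 15*k + 74)/360 gives s_k = k*(-k**2 - 15*k - 74)/(30*(k + 4)*(k + 5)*(k + 6)).
Check: Δs_k = -12/(k**4 + 22*k**3 + 179*k**2 + 638*k + 840). ✓
s_(n+1) = (-n**3 - 18*n**2 - 107*n - 90)/(30*(n**3 + 18*n**2 + 107*n + 210)) and s_(1) = -1/70, so S(n) = 2*n*(-n**2 - 18*n - 107)/(105*(n**3 + 18*n**2 + 107*n + 210)).

S(n) = \frac{2 n \left(- n^{2} - 18 n - 107\right)}{105 \left(n^{3} + 18 n^{2} + 107 n + 210\right)}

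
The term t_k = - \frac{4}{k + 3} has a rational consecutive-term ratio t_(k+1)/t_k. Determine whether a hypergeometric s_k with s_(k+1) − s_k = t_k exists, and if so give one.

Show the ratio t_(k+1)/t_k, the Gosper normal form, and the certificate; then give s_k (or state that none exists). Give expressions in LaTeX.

Ratio r(k) = (k + 3)/(k + 4).
Gosper form: A/B · C(k+1)/C(k) with A=k + 3, B=k + 4, C=1.
Need (k + 3)·f(k+1) − (k + 3)·f(k) = 1.
d = 0 from the (1,1,0) case.
Write f(k) = c0. Then LHS − RHS = -1, requiring -1 = 0: contradictory. No certificate.

not Gosper-summable; s_k does not exist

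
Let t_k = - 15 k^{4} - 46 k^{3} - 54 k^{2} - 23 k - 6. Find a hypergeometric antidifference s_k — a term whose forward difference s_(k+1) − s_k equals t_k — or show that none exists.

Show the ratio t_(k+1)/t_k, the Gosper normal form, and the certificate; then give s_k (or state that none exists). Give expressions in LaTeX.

r(k) = (15*k**4 + 106*k**3 + 282*k**2 + 329*k + 144)/(15*k**4 + 46*k**3 + 54*k**2 + 23*k + 6) after simplifying.
Gosper form: A/B · C(k+1)/C(k) with A=1, B=1, C=k**4 + 46*k**3/15 + 18*k**2/5 + 23*k/15 + 2/5.
Key eq: (1)·f(k+1) = (1)·f(k) + (k**4 + 46*k**3/15 + 18*k**2/5 + 23*k/15 + 2/5).
d = 5 from the (0,0,4) case.
Solve for f: f(k) = k*(3*k**4 + 4*k**3 - 4*k + 3)/15 (degree 5 ≤ 5).
Get s_k = R·t_k = k*(-3*k**4 - 4*k**3 + 4*k - 3) with R(k) = B(k−1)f(k)/C(k) = k*(3*k**4 + 4*k**3 - 4*k + 3)/(15*k**4 + 46*k**3 + 54*k**2 + 23*k + 6).
Check: Δs_k = -15*k**4 - 46*k**3 - 54*k**2 - 23*k - 6. ✓

s_k = k \left(- 3 k^{4} - 4 k^{3} + 4 k - 3\right)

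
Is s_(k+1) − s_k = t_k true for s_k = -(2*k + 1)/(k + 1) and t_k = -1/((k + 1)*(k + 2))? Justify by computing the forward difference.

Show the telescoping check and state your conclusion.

s_(k+1) = (-2*k - 3)/(k + 2)
s_(k+1) − s_k = -1/(k**2 + 3*k + 2)
(s_(k+1) − s_k) − t_k = 0

Valid: the claim telescopes to t_k.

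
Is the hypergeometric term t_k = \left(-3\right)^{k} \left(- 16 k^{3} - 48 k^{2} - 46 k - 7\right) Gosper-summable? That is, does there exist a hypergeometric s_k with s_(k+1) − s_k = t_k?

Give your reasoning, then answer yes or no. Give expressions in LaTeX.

Ratio r(k) = 3*(-16*k**3 - 96*k**2 - 190*k - 117)/(16*k**3 + 48*k**2 + 46*k + 7).
A = -3, B = 1, C = k**3 + 3*k**2 + 23*k/8 + 7/16.
Need (-3)·f(k+1) − (1)·f(k) = k**3 + 3*k**2 + 23*k/8 + 7/16.
Bound: deg f ≤ 3.
Coefficient equations give f(k) = -(4*k**3 + 3*k**2 - 2*k - 2)/16.
Then R = B(k−1)f/C = -(4*k**3 + 3*k**2 - 2*k - 2)/(16*k**3 + 48*k**2 + 46*k + 7), so s_k = R(k)·t_k = (-3)**k*(4*k**3 + 3*k**2 - 2*k - 2).
Verify: (-3)**k*(-16*k**3 - 48*k**2 - 46*k - 7) matches t_k.

Yes. s_k = \left(-3\right)^{k} \left(4 k^{3} + 3 k^{2} - 2 k - 2\right).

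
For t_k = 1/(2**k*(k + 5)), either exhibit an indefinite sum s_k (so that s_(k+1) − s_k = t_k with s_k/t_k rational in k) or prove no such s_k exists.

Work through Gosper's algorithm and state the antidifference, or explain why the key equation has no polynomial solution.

Ratio r(k) = (k + 5)/(2*(k + 6)).
So A=k/2 + 5/2 and B=k + 6, with C=1.
Need (k/2 + 5/2)·f(k+1) − (k + 5)·f(k) = 1.
Bound: deg f ≤ -1.
d = -1 < 0 ⇒ no nonzero polynomial f; not summable.

no hypergeometric antidifference exists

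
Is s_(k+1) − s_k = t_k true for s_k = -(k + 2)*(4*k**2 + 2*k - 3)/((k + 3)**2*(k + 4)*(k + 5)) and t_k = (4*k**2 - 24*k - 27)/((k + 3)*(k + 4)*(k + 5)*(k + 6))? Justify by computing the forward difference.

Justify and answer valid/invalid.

Invalid: residual (-8*k**3 - 14*k**2 + 90*k + 99)/(k**6 + 25*k**5 + 257*k**4 + 1391*k**3 + 4182*k**2 + 6624*k + 4320) ≠ 0.

s_(k+1) = -(k + 3)*(2*k + 4*(k + 1)**2 - 1)/((k + 4)**2*(k + 5)*(k + 6))
s_(k+1) − s_k = (4*k**4 - 4*k**3 - 161*k**2 - 387*k - 225)/(k**6 + 25*k**5 + 257*k**4 + 1391*k**3 + 4182*k**2 + 6624*k + 4320)
(s_(k+1) − s_k) − t_k = (-8*k**3 - 14*k**2 + 90*k + 99)/(k**6 + 25*k**5 + 257*k**4 + 1391*k**3 + 4182*k**2 + 6624*k + 4320)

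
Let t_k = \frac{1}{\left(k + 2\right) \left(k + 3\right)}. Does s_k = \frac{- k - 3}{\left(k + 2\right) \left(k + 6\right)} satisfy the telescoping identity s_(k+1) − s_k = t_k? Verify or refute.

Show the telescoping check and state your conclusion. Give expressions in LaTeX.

Invalid: residual \frac{3 \left(- 2 k - 9\right)}{k^{4} + 18 k^{3} + 113 k^{2} + 288 k + 252} ≠ 0.

s_(k+1) = (-k - 4)/((k + 3)*(k + 7))
s_(k+1) − s_k = (k**2 + 7*k + 15)/(k**4 + 18*k**3 + 113*k**2 + 288*k + 252)
(s_(k+1) − s_k) − t_k = 3*(-2*k - 9)/(k**4 + 18*k**3 + 113*k**2 + 288*k + 252)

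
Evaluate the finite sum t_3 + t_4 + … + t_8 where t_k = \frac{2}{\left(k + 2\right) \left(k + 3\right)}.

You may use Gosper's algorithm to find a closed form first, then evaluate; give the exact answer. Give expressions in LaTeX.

Σ = 12/55

t_(k+1)/t_k = (k + 2)/(k + 4).
So A=k + 2 and B=k + 4, with C=1.
Set up (k + 2)·f(k+1) − (k + 3)·f(k) − (1) = 0.
From deg A=1, deg B=1, deg C=0: d=1.
A polynomial solution: f(k) = k/2.
R(k) = B(k−1)·f(k)/C(k) = k*(k + 3)/2; s_k = R·t_k = k/(k + 2).
s_(k+1) − s_k = 2/(k**2 + 5*k + 6) = t_k.
Sum = s_(9) − s_(3); s_(9) = 9/11, s_(3) = 3/5 ⇒ 12/55.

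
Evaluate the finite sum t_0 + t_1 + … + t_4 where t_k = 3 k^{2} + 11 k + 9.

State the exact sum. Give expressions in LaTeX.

t_(k+1)/t_k = (3*k**2 + 17*k + 23)/(3*k**2 + 11*k + 9).
Normal form (A,B,C) = (1, 1, k**2 + 11*k/3 + 3).
Set up (1)·f(k+1) − (1)·f(k) − (k**2 + 11*k/3 + 3) = 0.
From deg A=0, deg B=0, deg C=2: d=3.
Solve for f: f(k) = k*(k + 2)**2/3 (degree 3 ≤ 3).
Then R = B(k−1)f/C = k*(k + 2)**2/(3*k**2 + 11*k + 9), so s_k = R(k)·t_k = k*(k**2 + 4*k + 4).
Verify: 3*k**2 + 11*k + 9 matches t_k.
Evaluate s at k=5 and k=0: 245 and 0; difference 245.

Σ = 245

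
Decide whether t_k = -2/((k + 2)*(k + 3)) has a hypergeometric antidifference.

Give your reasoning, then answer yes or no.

Yes. s_k = -k/(k + 2).

Ratio r(k) = (k + 2)/(k + 4).
Gosper form: A/B · C(k+1)/C(k) with A=k + 2, B=k + 4, C=1.
Solve (k + 2)·f(k+1) − (k + 3)·f(k) = 1.
Bound: deg f ≤ 1.
Solving with deg f ≤ 1: f(k) = k/2.
Get s_k = R·t_k = -k/(k + 2) with R(k) = B(k−1)f(k)/C(k) = k*(k + 3)/2.
Check: Δs_k = -2/(k**2 + 5*k + 6). ✓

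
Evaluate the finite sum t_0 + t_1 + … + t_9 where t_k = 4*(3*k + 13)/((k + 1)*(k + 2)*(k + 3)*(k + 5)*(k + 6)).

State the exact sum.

Σ = 197/495

r(k) = (k + 1)*(k + 5)*(3*k + 16)/((k + 4)*(k + 7)*(3*k + 13)) after simplifying.
Normal form (A,B,C) = (k + 1, k + 7, k**2 + 25*k/3 + 52/3).
Set up (k + 1)·f(k+1) − (k + 6)·f(k) − (k**2 + 25*k/3 + 52/3) = 0.
Degrees (1,1,2) ⇒ d ≤ 5.
Coefficient equations give f(k) = k*(k + 3)*(k + 4)*(k**2 + 8*k + 17)/30.
So s_k = (B(k−1)f/C)·t_k = (k*(k + 3)*(k + 6)*(k**2 + 8*k + 17)/(10*(3*k + 13)))·t_k = 2*k*(k**2 + 8*k + 17)/(5*(k**3 + 8*k**2 + 17*k + 10)).
Verify: 4*(3*k + 13)/(k**5 + 17*k**4 + 107*k**3 + 307*k**2 + 396*k + 180) matches t_k.
Sum = s_(10) − s_(0); s_(10) = 197/495, s_(0) = 0 ⇒ 197/495.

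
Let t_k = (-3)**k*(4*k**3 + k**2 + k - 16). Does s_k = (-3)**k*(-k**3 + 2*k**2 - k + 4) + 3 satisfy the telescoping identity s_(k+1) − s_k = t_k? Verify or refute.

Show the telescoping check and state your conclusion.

Valid: the claim telescopes to t_k.

s_(k+1) = 3*(-3)**k*(k + (k + 1)**3 - 2*(k + 1)**2 - 3) + 3
s_(k+1) − s_k = (-3)**k*(4*k**3 + k**2 + k - 16)
(s_(k+1) − s_k) − t_k = 0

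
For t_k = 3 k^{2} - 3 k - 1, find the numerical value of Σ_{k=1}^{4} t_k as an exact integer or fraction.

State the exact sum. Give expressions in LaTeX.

Σ = 56

r(k) = (3*k**2 + 3*k - 1)/(3*k**2 - 3*k - 1) after simplifying.
Normal form (A,B,C) = (1, 1, k**2 - k - 1/3).
Key eq: (1)·f(k+1) = (1)·f(k) + (k**2 - k - 1/3).
From deg A=0, deg B=0, deg C=2: d=3.
Solving with deg f ≤ 3: f(k) = k*(k**2 - 3*k + 1)/3.
Get s_k = R·t_k = k*(k**2 - 3*k + 1) with R(k) = B(k−1)f(k)/C(k) = k*(k**2 - 3*k + 1)/(3*k**2 - 3*k - 1).
s_(k+1) − s_k = 3*k**2 - 3*k - 1 = t_k.
Telescoping: Σ = s_(5) − s_(1) = 55 − (-1) = 56.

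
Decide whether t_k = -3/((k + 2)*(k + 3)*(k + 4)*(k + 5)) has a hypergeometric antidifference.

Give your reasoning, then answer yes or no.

Yes. s_k = k*(-k**2 - 9*k - 26)/(24*(k + 2)*(k + 3)*(k + 4)).

r(k) = (k + 2)/(k + 6) after simplifying.
Take A(k)=k + 2, B(k)=k + 6, C(k)=1.
Need (k + 2)·f(k+1) − (k + 5)·f(k) = 1.
Bound: deg f ≤ 3.
Solving with deg f ≤ 3: f(k) = k*(k**2 + 9*k + 26)/72.
Get s_k = R·t_k = k*(-k**2 - 9*k - 26)/(24*(k + 2)*(k + 3)*(k + 4)) with R(k) = B(k−1)f(k)/C(k) = k*(k + 5)*(k**2 + 9*k + 26)/72.
Verify: -3/(k**4 + 14*k**3 + 71*k**2 + 154*k + 120) matches t_k.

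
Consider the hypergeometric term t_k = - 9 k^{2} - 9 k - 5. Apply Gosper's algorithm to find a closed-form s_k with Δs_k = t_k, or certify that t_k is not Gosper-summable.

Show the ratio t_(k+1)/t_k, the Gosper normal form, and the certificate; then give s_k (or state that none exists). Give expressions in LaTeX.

t_(k+1)/t_k = (9*k**2 + 27*k + 23)/(9*k**2 + 9*k + 5).
Gosper form: A/B · C(k+1)/C(k) with A=1, B=1, C=k**2 + k + 5/9.
Key eq: (1)·f(k+1) = (1)·f(k) + (k**2 + k + 5/9).
Degrees (0,0,2) ⇒ d ≤ 3.
Coefficient equations give f(k) = k*(3*k**2 + 2)/9.
Then R = B(k−1)f/C = k*(3*k**2 + 2)/(9*k**2 + 9*k + 5), so s_k = R(k)·t_k = k*(-3*k**2 - 2).
Verify: -9*k**2 - 9*k - 5 matches t_k.

s_k = k \left(- 3 k^{2} - 2\right)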